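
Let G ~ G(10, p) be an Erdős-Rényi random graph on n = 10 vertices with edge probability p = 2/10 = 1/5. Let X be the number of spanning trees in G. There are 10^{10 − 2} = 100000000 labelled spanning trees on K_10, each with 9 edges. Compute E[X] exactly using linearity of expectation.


K_10 has 10^{10 − 2} = 100000000 labelled spanning trees.
For each such spanning tree H, let X_H = 1 if all 9 edges of H are present in G. Then P[X_H = 1] = p^{9} = (1/5)^{9} = 1/1953125.
By linearity: E[X] = Σ_H E[X_H] = 100000000 · p^{9} = 100000000 · 1/1953125 = 256/5.
Numerically: E[X] ≈ 51.2.

E[X] = 100000000 · (1/5)^{9} = 256/5 ≈ 51.2.


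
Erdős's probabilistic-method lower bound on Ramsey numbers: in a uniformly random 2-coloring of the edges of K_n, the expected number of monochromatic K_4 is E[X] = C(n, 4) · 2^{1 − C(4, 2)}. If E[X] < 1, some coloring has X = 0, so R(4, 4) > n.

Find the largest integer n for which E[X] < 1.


We need C(n, 4) · 2^{1 − 6} < 1, i.e. C(n, 4) < 2^{6 − 1} = 32.
Check values of n near the boundary:
  n = 4: C(4, 4) = 1; 1 < 32? YES
  n = 5: C(5, 4) = 5; 5 < 32? YES
  n = 6: C(6, 4) = 15; 15 < 32? YES
  n = 7: C(7, 4) = 35; 35 < 32? NO
  n = 8: C(8, 4) = 70; 70 < 32? NO
  n = 9: C(9, 4) = 126; 126 < 32? NO
The largest n with C(n, 4) < 32 is n = 6 (where E[X] = 15/32 ≈ 0.468750). Hence R(4, 4) > 6, i.e. R(4, 4) ≥ 7.

Largest n = 6; hence R(4, 4) > 6.


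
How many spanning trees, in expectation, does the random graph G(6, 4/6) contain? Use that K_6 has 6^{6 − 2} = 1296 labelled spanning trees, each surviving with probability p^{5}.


K_6 has 6^{6 − 2} = 1296 labelled spanning trees.
For each such spanning tree H, let X_H = 1 if all 5 edges of H are present in G. Then P[X_H = 1] = p^{5} = (2/3)^{5} = 32/243.
Summing the indicators: E[X] = Σ_H E[X_H] = 1296 · p^{5} = 1296 · 32/243 = 512/3.
Numerically: E[X] ≈ 170.667.

E[X] = 1296 · (2/3)^{5} = 512/3 ≈ 170.667.


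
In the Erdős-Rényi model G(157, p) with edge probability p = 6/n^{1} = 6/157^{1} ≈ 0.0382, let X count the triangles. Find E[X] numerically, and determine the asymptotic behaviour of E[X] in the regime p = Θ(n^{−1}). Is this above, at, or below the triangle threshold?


Number of potential triangles: C(157, 3) = 632710.
Each occurs with probability p³ ≈ (0.0382)³ ≈ 5.58155e-05.
By linearity: E[X] = C(157, 3)·p³ ≈ 632710 · 5.58155e-05 ≈ 35.315.
Here α = 1, so p = 6/n is exactly at the triangle threshold p ~ 1/n. Asymptotically E[X] → c³/6 = 6³/6 = 36 ≈ 36.000, a bounded constant. In this regime the triangle count is asymptotically Poisson(c³/6).

E[X] ≈ 35.315; in regime p = Θ(1/n^{1}) E[X] stays bounded (at the triangle threshold p ~ 1/n).


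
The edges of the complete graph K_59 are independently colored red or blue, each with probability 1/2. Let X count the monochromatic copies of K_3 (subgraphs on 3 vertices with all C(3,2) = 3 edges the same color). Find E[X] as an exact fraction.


Let X = Σ_S X_S over the C(59, 3) = 32509 subsets S of size 3, where X_S = 1 if the K_3 on S is monochromatic.
For a fixed S, the K_3 on S has C(3, 2) = 3 edges. P[all 3 edges red] = (1/2)^3, and likewise for blue, so P[monochromatic] = 2·(1/2)^3 = 2^{1 − 3} = 1/4.
By linearity of expectation: E[X] = C(59, 3) · 2^{1 − 3} = 32509 · 1/4 = 32509/4.
Numerically: E[X] ≈ 8127.250.

E[X] = C(59,3)·2^(1−C(3,2)) = 32509/4 ≈ 8127.250.


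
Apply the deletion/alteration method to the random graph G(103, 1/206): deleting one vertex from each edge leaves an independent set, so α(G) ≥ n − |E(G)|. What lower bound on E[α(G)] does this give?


E[|E(G)|] = C(103, 2)·p = 5253 · (1/206) = 51/2.
E[α(G)] ≥ n − E[|E(G)|] = 103 − 51/2 = 155/2.
Numerically: ≈ 77.50000.
(This is only a lower bound; the true E[α(G)] may be larger.)

E[α(G)] ≥ 155/2 ≈ 77.50000.


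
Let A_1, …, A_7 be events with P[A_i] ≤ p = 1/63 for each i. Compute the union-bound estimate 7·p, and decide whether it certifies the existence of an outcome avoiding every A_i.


Union bound: P[∪_{i=1}^{7} A_i] ≤ Σ_i P[A_i] ≤ 7·p = 7·(1/63) = 1/9.
Numerically: 1/9 ≈ 0.1111111.
Is 1/9 < 1? YES.
Since P[∪ A_i] ≤ 1/9 < 1, the complement has P[∩ A_i^c] ≥ 1 − 1/9 = 8/9 > 0, so some outcome avoids every A_i.

7·p = 1/9 ≈ 0.1111111; existence CERTIFIED by the union bound.


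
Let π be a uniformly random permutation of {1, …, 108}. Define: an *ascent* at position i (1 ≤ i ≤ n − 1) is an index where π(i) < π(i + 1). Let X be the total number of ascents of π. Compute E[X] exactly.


Write X = Σ X_I over i = 1, …, 107, with X_I the indicator of one ascent.
There are 107 indicators.
For each fixed i, the pair (π(i), π(i+1)) is a uniformly random ordered pair of distinct values from {1, …, 108}; by symmetry P[π(i) < π(i+1)] = 1/2.
By linearity: E[X] = 107 · (1/2) = (108 − 1) · (1/2) = 107/2 ≈ 53.50000.

E[X] = 107/2 = 53.50000.


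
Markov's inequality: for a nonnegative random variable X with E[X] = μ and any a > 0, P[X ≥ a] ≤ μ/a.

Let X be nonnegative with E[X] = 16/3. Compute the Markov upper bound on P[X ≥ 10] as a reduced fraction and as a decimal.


μ = E[X] = 16/3, a = 10.
Markov: P[X ≥ 10] ≤ μ/a = (16/3)/10 = 8/15.
Numerically: ≈ 0.533333.
(Since a = 10 > μ = 5.333333, the bound 8/15 is < 1 and informative.)

P[X ≥ 10] ≤ 8/15 ≈ 0.533333.


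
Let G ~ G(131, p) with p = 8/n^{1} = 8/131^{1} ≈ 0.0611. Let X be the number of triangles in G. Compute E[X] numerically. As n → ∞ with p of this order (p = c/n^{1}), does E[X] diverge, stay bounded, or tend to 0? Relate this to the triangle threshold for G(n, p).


Number of potential triangles: C(131, 3) = 366145.
Each occurs with probability p³ ≈ (0.0611)³ ≈ 2.27749e-04.
By linearity: E[X] = C(131, 3)·p³ ≈ 366145 · 2.27749e-04 ≈ 83.389.
Here α = 1, so p = 8/n is exactly at the triangle threshold p ~ 1/n. Asymptotically E[X] → c³/6 = 8³/6 = 256/3 ≈ 85.333, a bounded constant. In this regime the triangle count is asymptotically Poisson(c³/6).

E[X] ≈ 83.389; in regime p = Θ(1/n^{1}) E[X] stays bounded (at the triangle threshold p ~ 1/n).


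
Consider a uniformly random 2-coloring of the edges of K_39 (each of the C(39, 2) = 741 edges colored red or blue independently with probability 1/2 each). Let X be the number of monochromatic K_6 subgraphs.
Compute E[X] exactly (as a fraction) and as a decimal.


Let X = Σ_S X_S over the C(39, 6) = 3262623 subsets S of size 6, where X_S = 1 if the K_6 on S is monochromatic.
For a fixed S, the K_6 on S has C(6, 2) = 15 edges. P[all 15 edges red] = (1/2)^15, and likewise for blue, so P[monochromatic] = 2·(1/2)^15 = 2^{1 − 15} = 1/16384.
Summing: E[X] = C(39, 6) · 2^{1 − 15} = 3262623 · 1/16384 = 3262623/16384.
Numerically: E[X] ≈ 199.13470.

E[X] = C(39,6)·2^(1−C(6,2)) = 3262623/16384 ≈ 199.13470.


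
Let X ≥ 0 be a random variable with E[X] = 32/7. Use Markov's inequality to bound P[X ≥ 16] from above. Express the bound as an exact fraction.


μ = E[X] = 32/7, a = 16.
Markov: P[X ≥ 16] ≤ μ/a = (32/7)/16 = 2/7.
Numerically: ≈ 0.2857.
(Since a = 16 > μ = 4.5714, the bound 2/7 is < 1 and informative.)

P[X ≥ 16] ≤ 2/7 ≈ 0.2857.


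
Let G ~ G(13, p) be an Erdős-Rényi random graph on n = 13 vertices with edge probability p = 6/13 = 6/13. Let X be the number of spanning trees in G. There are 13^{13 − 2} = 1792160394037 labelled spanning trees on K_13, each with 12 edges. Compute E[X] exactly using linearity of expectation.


K_13 has 13^{13 − 2} = 1792160394037 labelled spanning trees.
For each such spanning tree H, let X_H = 1 if all 12 edges of H are present in G. Then P[X_H = 1] = p^{12} = (6/13)^{12} = 2176782336/23298085122481.
By linearity of expectation: E[X] = Σ_H E[X_H] = 1792160394037 · p^{12} = 1792160394037 · 2176782336/23298085122481 = 2176782336/13.
Numerically: E[X] ≈ 1.67445e+08.

E[X] = 1792160394037 · (6/13)^{12} = 2176782336/13 ≈ 1.67445e+08.


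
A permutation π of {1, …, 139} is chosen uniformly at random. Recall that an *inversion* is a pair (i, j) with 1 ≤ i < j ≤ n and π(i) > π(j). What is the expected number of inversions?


Write X = Σ X_I over the C(139, 2) = 9591 pairs i < j, with X_I the indicator of one inversion.
There are 9591 indicators.
For each fixed pair i < j, the values π(i) and π(j) are two distinct elements of {1, …, 139} in uniformly random order; by symmetry P[π(i) > π(j)] = 1/2.
By linearity: E[X] = 9591 · (1/2) = C(139, 2) · (1/2) = 9591/2 = 9591/2 ≈ 4795.5000.

E[X] = 9591/2 = 4795.5000.


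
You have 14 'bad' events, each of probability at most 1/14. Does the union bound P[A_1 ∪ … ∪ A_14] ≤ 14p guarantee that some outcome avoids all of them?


Union bound: P[∪_{i=1}^{14} A_i] ≤ Σ_i P[A_i] ≤ 14·p = 14·(1/14) = 1.
Numerically: 1 ≈ 1.000.
Is 1 < 1? NO.
Since the bound 1 is ≥ 1, the union bound is uninformative here; it does NOT by itself certify existence.

14·p = 1 ≈ 1.000; existence NOT certified by the union bound.


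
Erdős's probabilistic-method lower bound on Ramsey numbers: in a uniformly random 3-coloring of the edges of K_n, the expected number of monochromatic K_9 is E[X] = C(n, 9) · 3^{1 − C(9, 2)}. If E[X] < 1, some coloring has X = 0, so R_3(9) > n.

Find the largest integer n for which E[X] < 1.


We need C(n, 9) · 3^{1 − 36} < 1, i.e. C(n, 9) < 3^{36 − 1} = 50031545098999707.
Check values of n near the boundary:
  n = 297: C(297, 9) = 43842345008337645; 43842345008337645 < 50031545098999707? YES
  n = 298: C(298, 9) = 45207677551849890; 45207677551849890 < 50031545098999707? YES
  n = 299: C(299, 9) = 46610674441390059; 46610674441390059 < 50031545098999707? YES
  n = 300: C(300, 9) = 48052241692154700; 48052241692154700 < 50031545098999707? YES
  n = 301: C(301, 9) = 49533303936090975; 49533303936090975 < 50031545098999707? YES
  n = 302: C(302, 9) = 51054804739588650; 51054804739588650 < 50031545098999707? NO
  n = 303: C(303, 9) = 52617706925494425; 52617706925494425 < 50031545098999707? NO
The largest n with C(n, 9) < 50031545098999707 is n = 301 (where E[X] = 16511101312030325/16677181699666569 ≈ 0.9900415). Hence R_3(9) > 301, i.e. R_3(9) ≥ 302.

Largest n = 301; hence R_3(9) > 301.


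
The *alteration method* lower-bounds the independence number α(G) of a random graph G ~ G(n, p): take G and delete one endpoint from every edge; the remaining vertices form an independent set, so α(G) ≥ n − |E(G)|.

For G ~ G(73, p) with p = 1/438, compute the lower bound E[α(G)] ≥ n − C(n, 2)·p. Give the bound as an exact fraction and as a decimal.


E[|E(G)|] = C(73, 2)·p = 2628 · (1/438) = 6.
E[α(G)] ≥ n − E[|E(G)|] = 73 − 6 = 67.
Numerically: ≈ 67.000000.
(This is only a lower bound; the true E[α(G)] may be larger.)

E[α(G)] ≥ 67 ≈ 67.000000.


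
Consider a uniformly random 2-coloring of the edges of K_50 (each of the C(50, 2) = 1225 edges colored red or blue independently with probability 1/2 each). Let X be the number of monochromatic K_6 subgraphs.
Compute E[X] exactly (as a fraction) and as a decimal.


Let X = Σ_S X_S over the C(50, 6) = 15890700 subsets S of size 6, where X_S = 1 if the K_6 on S is monochromatic.
For a fixed S, the K_6 on S has C(6, 2) = 15 edges. P[all 15 edges red] = (1/2)^15, and likewise for blue, so P[monochromatic] = 2·(1/2)^15 = 2^{1 − 15} = 1/16384.
By linearity: E[X] = C(50, 6) · 2^{1 − 15} = 15890700 · 1/16384 = 3972675/4096.
Numerically: E[X] ≈ 969.8914.

E[X] = C(50,6)·2^(1−C(6,2)) = 3972675/4096 ≈ 969.8914.


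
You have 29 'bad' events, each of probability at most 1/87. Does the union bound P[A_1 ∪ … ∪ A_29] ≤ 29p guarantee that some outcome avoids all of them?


Union bound: P[∪_{i=1}^{29} A_i] ≤ Σ_i P[A_i] ≤ 29·p = 29·(1/87) = 1/3.
Numerically: 1/3 ≈ 0.333333.
Is 1/3 < 1? YES.
Since P[∪ A_i] ≤ 1/3 < 1, the complement has P[∩ A_i^c] ≥ 1 − 1/3 = 2/3 > 0, so some outcome avoids every A_i.

29·p = 1/3 ≈ 0.333333; existence CERTIFIED by the union bound.


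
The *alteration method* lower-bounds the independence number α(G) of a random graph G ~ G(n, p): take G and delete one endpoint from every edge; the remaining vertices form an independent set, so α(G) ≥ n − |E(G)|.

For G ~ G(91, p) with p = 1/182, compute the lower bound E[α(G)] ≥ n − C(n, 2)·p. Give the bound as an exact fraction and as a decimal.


E[|E(G)|] = C(91, 2)·p = 4095 · (1/182) = 45/2.
E[α(G)] ≥ n − E[|E(G)|] = 91 − 45/2 = 137/2.
Numerically: ≈ 68.5000.
(This is only a lower bound; the true E[α(G)] may be larger.)

E[α(G)] ≥ 137/2 ≈ 68.5000.


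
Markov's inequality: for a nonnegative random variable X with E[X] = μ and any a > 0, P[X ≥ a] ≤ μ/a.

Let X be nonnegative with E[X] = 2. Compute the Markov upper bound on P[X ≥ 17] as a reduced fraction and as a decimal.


μ = E[X] = 2, a = 17.
Markov: P[X ≥ 17] ≤ μ/a = (2)/17 = 2/17.
Numerically: ≈ 0.11765.
(Since a = 17 > μ = 2.00000, the bound 2/17 is < 1 and informative.)

P[X ≥ 17] ≤ 2/17 ≈ 0.11765.


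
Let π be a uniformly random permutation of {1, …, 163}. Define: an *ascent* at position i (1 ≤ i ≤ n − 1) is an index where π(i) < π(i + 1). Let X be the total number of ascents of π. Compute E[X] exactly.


Write X = Σ X_I over i = 1, …, 162, with X_I the indicator of one ascent.
There are 162 indicators.
For each fixed i, the pair (π(i), π(i+1)) is a uniformly random ordered pair of distinct values from {1, …, 163}; by symmetry P[π(i) < π(i+1)] = 1/2.
By linearity: E[X] = 162 · (1/2) = (163 − 1) · (1/2) = 81 ≈ 81.00000.

E[X] = 81 = 81.00000.


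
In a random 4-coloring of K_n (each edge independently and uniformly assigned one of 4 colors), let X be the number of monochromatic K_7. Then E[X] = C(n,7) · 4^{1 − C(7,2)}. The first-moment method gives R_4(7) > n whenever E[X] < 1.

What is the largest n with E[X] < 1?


We need C(n, 7) · 4^{1 − 21} < 1, i.e. C(n, 7) < 4^{21 − 1} = 1099511627776.
Check values of n near the boundary:
  n = 177: C(177, 7) = 957664425960; 957664425960 < 1099511627776? YES
  n = 178: C(178, 7) = 996867063280; 996867063280 < 1099511627776? YES
  n = 179: C(179, 7) = 1037437234460; 1037437234460 < 1099511627776? YES
  n = 180: C(180, 7) = 1079414463600; 1079414463600 < 1099511627776? YES
  n = 181: C(181, 7) = 1122839183400; 1122839183400 < 1099511627776? NO
  n = 182: C(182, 7) = 1167752750736; 1167752750736 < 1099511627776? NO
  n = 183: C(183, 7) = 1214197462413; 1214197462413 < 1099511627776? NO
The largest n with C(n, 7) < 1099511627776 is n = 180 (where E[X] = 67463403975/68719476736 ≈ 0.9817217). Hence R_4(7) > 180, i.e. R_4(7) ≥ 181.

Largest n = 180; hence R_4(7) > 180.


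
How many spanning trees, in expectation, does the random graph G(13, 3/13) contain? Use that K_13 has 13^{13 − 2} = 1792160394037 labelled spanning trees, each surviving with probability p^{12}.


K_13 has 13^{13 − 2} = 1792160394037 labelled spanning trees.
For each such spanning tree H, let X_H = 1 if all 12 edges of H are present in G. Then P[X_H = 1] = p^{12} = (3/13)^{12} = 531441/23298085122481.
By linearity of expectation: E[X] = Σ_H E[X_H] = 1792160394037 · p^{12} = 1792160394037 · 531441/23298085122481 = 531441/13.
Numerically: E[X] ≈ 40880.

E[X] = 1792160394037 · (3/13)^{12} = 531441/13 ≈ 40880.


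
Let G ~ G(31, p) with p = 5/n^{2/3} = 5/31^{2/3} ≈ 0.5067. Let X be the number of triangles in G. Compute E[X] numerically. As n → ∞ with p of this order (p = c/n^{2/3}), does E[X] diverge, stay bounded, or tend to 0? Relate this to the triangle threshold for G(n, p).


Number of potential triangles: C(31, 3) = 4495.
Each occurs with probability p³ ≈ (0.5067)³ ≈ 1.300728e-01.
By linearity: E[X] = C(31, 3)·p³ ≈ 4495 · 1.300728e-01 ≈ 584.6774.
Since α = 2/3 < 1, p = c/n^{2/3} ≫ 1/n is above the triangle threshold p ~ 1/n. Asymptotically E[X] ~ (c³/6)·n^{3(1−α)} = (5³/6)·n^{1} → ∞; triangles are abundant w.h.p.

E[X] ≈ 584.6774; in regime p = Θ(1/n^{2/3}) E[X] diverges (above the triangle threshold p ~ 1/n).


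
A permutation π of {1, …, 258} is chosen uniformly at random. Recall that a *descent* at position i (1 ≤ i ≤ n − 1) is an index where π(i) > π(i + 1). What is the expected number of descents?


Write X = Σ X_I over i = 1, …, 257, with X_I the indicator of one descent.
There are 257 indicators.
For each fixed i, the pair (π(i), π(i+1)) is a uniformly random ordered pair of distinct values from {1, …, 258}; by symmetry P[π(i) > π(i+1)] = 1/2.
By linearity: E[X] = 257 · (1/2) = (258 − 1) · (1/2) = 257/2 ≈ 128.5000.

E[X] = 257/2 = 128.5000.


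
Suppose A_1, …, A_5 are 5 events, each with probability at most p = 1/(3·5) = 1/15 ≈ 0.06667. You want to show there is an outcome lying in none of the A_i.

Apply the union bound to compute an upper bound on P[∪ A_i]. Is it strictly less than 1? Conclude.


Union bound: P[∪_{i=1}^{5} A_i] ≤ Σ_i P[A_i] ≤ 5·p = 5·(1/15) = 1/3.
Numerically: 1/3 ≈ 0.33333.
Is 1/3 < 1? YES.
Since P[∪ A_i] ≤ 1/3 < 1, the complement has P[∩ A_i^c] ≥ 1 − 1/3 = 2/3 > 0, so some outcome avoids every A_i.

5·p = 1/3 ≈ 0.33333; existence CERTIFIED by the union bound.


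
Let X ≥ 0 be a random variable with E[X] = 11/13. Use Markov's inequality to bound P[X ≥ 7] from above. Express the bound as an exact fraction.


μ = E[X] = 11/13, a = 7.
Markov: P[X ≥ 7] ≤ μ/a = (11/13)/7 = 11/91.
Numerically: ≈ 0.121.
(Since a = 7 > μ = 0.846, the bound 11/91 is < 1 and informative.)

P[X ≥ 7] ≤ 11/91 ≈ 0.121.


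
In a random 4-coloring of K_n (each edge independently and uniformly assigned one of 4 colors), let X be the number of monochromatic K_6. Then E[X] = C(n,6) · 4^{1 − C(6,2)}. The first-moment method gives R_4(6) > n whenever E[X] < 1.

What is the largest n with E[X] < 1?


We need C(n, 6) · 4^{1 − 15} < 1, i.e. C(n, 6) < 4^{15 − 1} = 268435456.
Check values of n near the boundary:
  n = 73: C(73, 6) = 170230452; 170230452 < 268435456? YES
  n = 74: C(74, 6) = 185250786; 185250786 < 268435456? YES
  n = 75: C(75, 6) = 201359550; 201359550 < 268435456? YES
  n = 76: C(76, 6) = 218618940; 218618940 < 268435456? YES
  n = 77: C(77, 6) = 237093780; 237093780 < 268435456? YES
  n = 78: C(78, 6) = 256851595; 256851595 < 268435456? YES
  n = 79: C(79, 6) = 277962685; 277962685 < 268435456? NO
  n = 80: C(80, 6) = 300500200; 300500200 < 268435456? NO
The largest n with C(n, 6) < 268435456 is n = 78 (where E[X] = 256851595/268435456 ≈ 0.95685). Hence R_4(6) > 78, i.e. R_4(6) ≥ 79.

Largest n = 78; hence R_4(6) > 78.


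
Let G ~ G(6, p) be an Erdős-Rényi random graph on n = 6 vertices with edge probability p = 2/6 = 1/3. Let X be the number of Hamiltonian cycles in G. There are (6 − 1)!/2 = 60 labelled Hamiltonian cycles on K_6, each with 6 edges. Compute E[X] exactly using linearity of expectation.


K_6 has (6 − 1)!/2 = 60 labelled Hamiltonian cycles.
For each such Hamiltonian cycle H, let X_H = 1 if all 6 edges of H are present in G. Then P[X_H = 1] = p^{6} = (1/3)^{6} = 1/729.
By linearity: E[X] = Σ_H E[X_H] = 60 · p^{6} = 60 · 1/729 = 20/243.
Numerically: E[X] ≈ 0.0823.

E[X] = 60 · (1/3)^{6} = 20/243 ≈ 0.0823.


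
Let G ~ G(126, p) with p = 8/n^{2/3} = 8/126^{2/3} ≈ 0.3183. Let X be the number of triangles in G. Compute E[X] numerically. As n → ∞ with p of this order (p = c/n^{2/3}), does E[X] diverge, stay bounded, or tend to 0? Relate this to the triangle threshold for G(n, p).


Number of potential triangles: C(126, 3) = 325500.
Each occurs with probability p³ ≈ (0.3183)³ ≈ 3.224994e-02.
By linearity: E[X] = C(126, 3)·p³ ≈ 325500 · 3.224994e-02 ≈ 10497.3545.
Since α = 2/3 < 1, p = c/n^{2/3} ≫ 1/n is above the triangle threshold p ~ 1/n. Asymptotically E[X] ~ (c³/6)·n^{3(1−α)} = (8³/6)·n^{1} → ∞; triangles are abundant w.h.p.

E[X] ≈ 10497.3545; in regime p = Θ(1/n^{2/3}) E[X] diverges (above the triangle threshold p ~ 1/n).


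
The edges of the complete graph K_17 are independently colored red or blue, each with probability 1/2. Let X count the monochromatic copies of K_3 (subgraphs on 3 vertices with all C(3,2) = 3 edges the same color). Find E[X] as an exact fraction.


Let X = Σ_S X_S over the C(17, 3) = 680 subsets S of size 3, where X_S = 1 if the K_3 on S is monochromatic.
For a fixed S, the K_3 on S has C(3, 2) = 3 edges. P[all 3 edges red] = (1/2)^3, and likewise for blue, so P[monochromatic] = 2·(1/2)^3 = 2^{1 − 3} = 1/4.
By linearity: E[X] = C(17, 3) · 2^{1 − 3} = 680 · 1/4 = 170.
Numerically: E[X] ≈ 170.000000.

E[X] = C(17,3)·2^(1−C(3,2)) = 170 ≈ 170.000000.


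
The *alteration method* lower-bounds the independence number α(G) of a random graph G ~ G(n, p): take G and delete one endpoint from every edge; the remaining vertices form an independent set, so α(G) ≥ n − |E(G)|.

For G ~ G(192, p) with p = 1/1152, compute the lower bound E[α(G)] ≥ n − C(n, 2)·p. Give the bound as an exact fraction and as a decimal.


E[|E(G)|] = C(192, 2)·p = 18336 · (1/1152) = 191/12.
E[α(G)] ≥ n − E[|E(G)|] = 192 − 191/12 = 2113/12.
Numerically: ≈ 176.08333.
(This is only a lower bound; the true E[α(G)] may be larger.)

E[α(G)] ≥ 2113/12 ≈ 176.08333.


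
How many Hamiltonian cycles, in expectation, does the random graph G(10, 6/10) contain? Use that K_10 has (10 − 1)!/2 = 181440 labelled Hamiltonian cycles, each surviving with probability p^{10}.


K_10 has (10 − 1)!/2 = 181440 labelled Hamiltonian cycles.
For each such Hamiltonian cycle H, let X_H = 1 if all 10 edges of H are present in G. Then P[X_H = 1] = p^{10} = (3/5)^{10} = 59049/9765625.
Summing the indicators: E[X] = Σ_H E[X_H] = 181440 · p^{10} = 181440 · 59049/9765625 = 2142770112/1953125.
Numerically: E[X] ≈ 1.1e+03.

E[X] = 181440 · (3/5)^{10} = 2142770112/1953125 ≈ 1.1e+03.


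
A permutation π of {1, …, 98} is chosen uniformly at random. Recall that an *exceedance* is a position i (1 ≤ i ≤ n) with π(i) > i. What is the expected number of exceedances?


Write X = Σ_{i=1}^{98} X_i, where X_i = 1_{π(i) > i}.
For each fixed i, π(i) is uniform over {1, …, 98} (marginal of a uniform permutation), so P[π(i) > i] = (n − i)/n. Summing: Σ_{i=1}^{98} (n − i)/n = (0 + 1 + … + 97)/98 = 98(98 − 1)/(2·98) = (98 − 1)/2.
Hence E[X] = Σ_{i=1}^{98} (98 − i)/98 = 97/2 ≈ 48.50000.

E[X] = 97/2 = 48.50000.


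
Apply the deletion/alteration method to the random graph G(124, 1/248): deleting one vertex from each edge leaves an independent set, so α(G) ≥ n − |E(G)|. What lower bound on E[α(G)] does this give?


E[|E(G)|] = C(124, 2)·p = 7626 · (1/248) = 123/4.
E[α(G)] ≥ n − E[|E(G)|] = 124 − 123/4 = 373/4.
Numerically: ≈ 93.2500.
(This is only a lower bound; the true E[α(G)] may be larger.)

E[α(G)] ≥ 373/4 ≈ 93.2500.


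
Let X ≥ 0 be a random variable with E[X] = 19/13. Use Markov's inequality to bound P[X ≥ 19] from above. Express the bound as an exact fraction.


μ = E[X] = 19/13, a = 19.
Markov: P[X ≥ 19] ≤ μ/a = (19/13)/19 = 1/13.
Numerically: ≈ 0.077.
(Since a = 19 > μ = 1.462, the bound 1/13 is < 1 and informative.)

P[X ≥ 19] ≤ 1/13 ≈ 0.077.


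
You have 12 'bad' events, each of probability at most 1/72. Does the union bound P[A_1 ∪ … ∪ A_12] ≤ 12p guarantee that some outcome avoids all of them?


Union bound: P[∪_{i=1}^{12} A_i] ≤ Σ_i P[A_i] ≤ 12·p = 12·(1/72) = 1/6.
Numerically: 1/6 ≈ 0.1667.
Is 1/6 < 1? YES.
Since P[∪ A_i] ≤ 1/6 < 1, the complement has P[∩ A_i^c] ≥ 1 − 1/6 = 5/6 > 0, so some outcome avoids every A_i.

12·p = 1/6 ≈ 0.1667; existence CERTIFIED by the union bound.


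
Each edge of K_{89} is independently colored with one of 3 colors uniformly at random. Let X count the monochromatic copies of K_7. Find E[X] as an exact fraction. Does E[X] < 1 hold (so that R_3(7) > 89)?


E[X] = C(89, 7) · 3^{1 − 21} = 6890268572 · 3^{−20} = 6890268572/3486784401.
As a reduced fraction: E[X] = 6890268572/3486784401 ≈ 1.9761.
Is E[X] < 1? NO.
Since E[X] ≥ 1, the first-moment bound is inconclusive at n = 89; it does NOT by itself certify R_3(7) > 89.

E[X] = 6890268572/3486784401 ≈ 1.9761; E[X] ≥ 1; first-moment method inconclusive here.


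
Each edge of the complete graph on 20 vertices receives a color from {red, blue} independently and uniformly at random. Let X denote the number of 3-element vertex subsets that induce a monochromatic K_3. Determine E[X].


Let X = Σ_S X_S over the C(20, 3) = 1140 subsets S of size 3, where X_S = 1 if the K_3 on S is monochromatic.
For a fixed S, the K_3 on S has C(3, 2) = 3 edges. P[all 3 edges red] = (1/2)^3, and likewise for blue, so P[monochromatic] = 2·(1/2)^3 = 2^{1 − 3} = 1/4.
By linearity: E[X] = C(20, 3) · 2^{1 − 3} = 1140 · 1/4 = 285.
Numerically: E[X] ≈ 285.000000.

E[X] = C(20,3)·2^(1−C(3,2)) = 285 ≈ 285.000000.


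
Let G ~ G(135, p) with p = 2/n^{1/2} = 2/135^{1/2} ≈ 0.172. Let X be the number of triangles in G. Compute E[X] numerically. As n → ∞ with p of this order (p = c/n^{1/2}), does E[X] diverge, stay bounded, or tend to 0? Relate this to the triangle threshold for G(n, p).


Number of potential triangles: C(135, 3) = 400995.
Each occurs with probability p³ ≈ (0.172)³ ≈ 5.10022e-03.
By linearity: E[X] = C(135, 3)·p³ ≈ 400995 · 5.10022e-03 ≈ 2045.165.
Since α = 1/2 < 1, p = c/n^{1/2} ≫ 1/n is above the triangle threshold p ~ 1/n. Asymptotically E[X] ~ (c³/6)·n^{3(1−α)} = (2³/6)·n^{1.5} → ∞; triangles are abundant w.h.p.

E[X] ≈ 2045.165; in regime p = Θ(1/n^{1/2}) E[X] diverges (above the triangle threshold p ~ 1/n).


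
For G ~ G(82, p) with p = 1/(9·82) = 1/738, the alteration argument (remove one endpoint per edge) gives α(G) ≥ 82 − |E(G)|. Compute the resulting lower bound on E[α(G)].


E[|E(G)|] = C(82, 2)·p = 3321 · (1/738) = 9/2.
E[α(G)] ≥ n − E[|E(G)|] = 82 − 9/2 = 155/2.
Numerically: ≈ 77.5000.
(This is only a lower bound; the true E[α(G)] may be larger.)

E[α(G)] ≥ 155/2 ≈ 77.5000.


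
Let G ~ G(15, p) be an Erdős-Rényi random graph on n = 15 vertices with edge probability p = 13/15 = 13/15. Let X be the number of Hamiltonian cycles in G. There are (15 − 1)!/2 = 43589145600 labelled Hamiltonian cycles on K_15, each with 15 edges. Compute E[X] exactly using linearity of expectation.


K_15 has (15 − 1)!/2 = 43589145600 labelled Hamiltonian cycles.
For each such Hamiltonian cycle H, let X_H = 1 if all 15 edges of H are present in G. Then P[X_H = 1] = p^{15} = (13/15)^{15} = 51185893014090757/437893890380859375.
Summing the indicators: E[X] = Σ_H E[X_H] = 43589145600 · p^{15} = 43589145600 · 51185893014090757/437893890380859375 = 367267381606127548722176/72081298828125.
Numerically: E[X] ≈ 5.0952e+09.

E[X] = 43589145600 · (13/15)^{15} = 367267381606127548722176/72081298828125 ≈ 5.0952e+09.


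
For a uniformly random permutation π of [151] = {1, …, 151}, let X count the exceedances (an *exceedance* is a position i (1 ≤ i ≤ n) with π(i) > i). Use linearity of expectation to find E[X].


Write X = Σ_{i=1}^{151} X_i, where X_i = 1_{π(i) > i}.
For each fixed i, π(i) is uniform over {1, …, 151} (marginal of a uniform permutation), so P[π(i) > i] = (n − i)/n. Summing: Σ_{i=1}^{151} (n − i)/n = (0 + 1 + … + 150)/151 = 151(151 − 1)/(2·151) = (151 − 1)/2.
Hence E[X] = Σ_{i=1}^{151} (151 − i)/151 = 75 ≈ 75.000000.

E[X] = 75 = 75.000000.


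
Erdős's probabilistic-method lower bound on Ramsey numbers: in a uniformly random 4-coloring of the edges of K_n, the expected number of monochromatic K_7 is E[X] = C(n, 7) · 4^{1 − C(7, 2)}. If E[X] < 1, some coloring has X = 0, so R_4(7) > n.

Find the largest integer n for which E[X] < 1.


We need C(n, 7) · 4^{1 − 21} < 1, i.e. C(n, 7) < 4^{21 − 1} = 1099511627776.
Check values of n near the boundary:
  n = 178: C(178, 7) = 996867063280; 996867063280 < 1099511627776? YES
  n = 179: C(179, 7) = 1037437234460; 1037437234460 < 1099511627776? YES
  n = 180: C(180, 7) = 1079414463600; 1079414463600 < 1099511627776? YES
  n = 181: C(181, 7) = 1122839183400; 1122839183400 < 1099511627776? NO
  n = 182: C(182, 7) = 1167752750736; 1167752750736 < 1099511627776? NO
  n = 183: C(183, 7) = 1214197462413; 1214197462413 < 1099511627776? NO
The largest n with C(n, 7) < 1099511627776 is n = 180 (where E[X] = 67463403975/68719476736 ≈ 0.98172). Hence R_4(7) > 180, i.e. R_4(7) ≥ 181.

Largest n = 180; hence R_4(7) > 180.


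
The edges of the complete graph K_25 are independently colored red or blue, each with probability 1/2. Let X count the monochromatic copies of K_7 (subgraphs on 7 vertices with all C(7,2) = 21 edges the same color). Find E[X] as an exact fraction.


Let X = Σ_S X_S over the C(25, 7) = 480700 subsets S of size 7, where X_S = 1 if the K_7 on S is monochromatic.
For a fixed S, the K_7 on S has C(7, 2) = 21 edges. P[all 21 edges red] = (1/2)^21, and likewise for blue, so P[monochromatic] = 2·(1/2)^21 = 2^{1 − 21} = 1/1048576.
By linearity: E[X] = C(25, 7) · 2^{1 − 21} = 480700 · 1/1048576 = 120175/262144.
Numerically: E[X] ≈ 0.458431.

E[X] = C(25,7)·2^(1−C(7,2)) = 120175/262144 ≈ 0.458431.


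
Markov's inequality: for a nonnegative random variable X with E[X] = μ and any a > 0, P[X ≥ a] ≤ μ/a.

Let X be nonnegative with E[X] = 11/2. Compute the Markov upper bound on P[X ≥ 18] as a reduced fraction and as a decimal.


μ = E[X] = 11/2, a = 18.
Markov: P[X ≥ 18] ≤ μ/a = (11/2)/18 = 11/36.
Numerically: ≈ 0.3056.
(Since a = 18 > μ = 5.5000, the bound 11/36 is < 1 and informative.)

P[X ≥ 18] ≤ 11/36 ≈ 0.3056.


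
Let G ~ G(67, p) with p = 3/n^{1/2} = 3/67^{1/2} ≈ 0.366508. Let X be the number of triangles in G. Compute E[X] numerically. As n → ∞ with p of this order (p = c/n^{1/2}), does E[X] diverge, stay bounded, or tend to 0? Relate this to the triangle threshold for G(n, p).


Number of potential triangles: C(67, 3) = 47905.
Each occurs with probability p³ ≈ (0.366508)³ ≈ 4.92324627e-02.
By linearity: E[X] = C(67, 3)·p³ ≈ 47905 · 4.92324627e-02 ≈ 2358.481123.
Since α = 1/2 < 1, p = c/n^{1/2} ≫ 1/n is above the triangle threshold p ~ 1/n. Asymptotically E[X] ~ (c³/6)·n^{3(1−α)} = (3³/6)·n^{1.5} → ∞; triangles are abundant w.h.p.

E[X] ≈ 2358.481123; in regime p = Θ(1/n^{1/2}) E[X] diverges (above the triangle threshold p ~ 1/n).


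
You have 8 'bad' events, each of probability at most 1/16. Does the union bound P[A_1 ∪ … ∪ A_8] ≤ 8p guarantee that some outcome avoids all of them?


Union bound: P[∪_{i=1}^{8} A_i] ≤ Σ_i P[A_i] ≤ 8·p = 8·(1/16) = 1/2.
Numerically: 1/2 ≈ 0.500.
Is 1/2 < 1? YES.
Since P[∪ A_i] ≤ 1/2 < 1, the complement has P[∩ A_i^c] ≥ 1 − 1/2 = 1/2 > 0, so some outcome avoids every A_i.

8·p = 1/2 ≈ 0.500; existence CERTIFIED by the union bound.


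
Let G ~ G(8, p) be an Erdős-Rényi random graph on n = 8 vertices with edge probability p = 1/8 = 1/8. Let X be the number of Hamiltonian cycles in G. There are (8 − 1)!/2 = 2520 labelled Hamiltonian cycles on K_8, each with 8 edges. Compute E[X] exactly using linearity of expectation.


K_8 has (8 − 1)!/2 = 2520 labelled Hamiltonian cycles.
For each such Hamiltonian cycle H, let X_H = 1 if all 8 edges of H are present in G. Then P[X_H = 1] = p^{8} = (1/8)^{8} = 1/16777216.
By linearity: E[X] = Σ_H E[X_H] = 2520 · p^{8} = 2520 · 1/16777216 = 315/2097152.
Numerically: E[X] ≈ 0.000150204.

E[X] = 2520 · (1/8)^{8} = 315/2097152 ≈ 0.000150204.


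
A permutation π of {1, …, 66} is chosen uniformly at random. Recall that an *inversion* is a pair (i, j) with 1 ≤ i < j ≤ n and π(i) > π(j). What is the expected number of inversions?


Write X = Σ X_I over the C(66, 2) = 2145 pairs i < j, with X_I the indicator of one inversion.
There are 2145 indicators.
For each fixed pair i < j, the values π(i) and π(j) are two distinct elements of {1, …, 66} in uniformly random order; by symmetry P[π(i) > π(j)] = 1/2.
By linearity: E[X] = 2145 · (1/2) = C(66, 2) · (1/2) = 2145/2 = 2145/2 ≈ 1072.500000.

E[X] = 2145/2 = 1072.500000.


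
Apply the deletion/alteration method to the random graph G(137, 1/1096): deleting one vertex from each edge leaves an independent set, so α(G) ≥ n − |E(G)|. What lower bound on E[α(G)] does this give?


E[|E(G)|] = C(137, 2)·p = 9316 · (1/1096) = 17/2.
E[α(G)] ≥ n − E[|E(G)|] = 137 − 17/2 = 257/2.
Numerically: ≈ 128.50000.
(This is only a lower bound; the true E[α(G)] may be larger.)

E[α(G)] ≥ 257/2 ≈ 128.50000.


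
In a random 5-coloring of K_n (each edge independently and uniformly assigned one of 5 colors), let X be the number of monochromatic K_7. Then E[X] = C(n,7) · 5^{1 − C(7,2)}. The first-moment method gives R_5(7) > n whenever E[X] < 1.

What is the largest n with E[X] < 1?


We need C(n, 7) · 5^{1 − 21} < 1, i.e. C(n, 7) < 5^{21 − 1} = 95367431640625.
Check values of n near the boundary:
  n = 335: C(335, 7) = 88202498238195; 88202498238195 < 95367431640625? YES
  n = 336: C(336, 7) = 90079147136880; 90079147136880 < 95367431640625? YES
  n = 337: C(337, 7) = 91989916924632; 91989916924632 < 95367431640625? YES
  n = 338: C(338, 7) = 93935323022736; 93935323022736 < 95367431640625? YES
  n = 339: C(339, 7) = 95915887062372; 95915887062372 < 95367431640625? NO
  n = 340: C(340, 7) = 97932136940560; 97932136940560 < 95367431640625? NO
  n = 341: C(341, 7) = 99984606876440; 99984606876440 < 95367431640625? NO
The largest n with C(n, 7) < 95367431640625 is n = 338 (where E[X] = 93935323022736/95367431640625 ≈ 0.984983). Hence R_5(7) > 338, i.e. R_5(7) ≥ 339.

Largest n = 338; hence R_5(7) > 338.


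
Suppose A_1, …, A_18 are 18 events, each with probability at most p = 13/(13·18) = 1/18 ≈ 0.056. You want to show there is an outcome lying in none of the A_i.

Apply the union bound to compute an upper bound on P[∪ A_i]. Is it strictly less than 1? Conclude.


Union bound: P[∪_{i=1}^{18} A_i] ≤ Σ_i P[A_i] ≤ 18·p = 18·(1/18) = 1.
Numerically: 1 ≈ 1.000.
Is 1 < 1? NO.
Since the bound 1 is ≥ 1, the union bound is uninformative here; it does NOT by itself certify existence.

18·p = 1 ≈ 1.000; existence NOT certified by the union bound.


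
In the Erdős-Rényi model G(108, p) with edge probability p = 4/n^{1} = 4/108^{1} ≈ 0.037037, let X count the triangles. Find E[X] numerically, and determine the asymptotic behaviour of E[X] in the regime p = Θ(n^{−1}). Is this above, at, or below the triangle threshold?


Number of potential triangles: C(108, 3) = 204156.
Each occurs with probability p³ ≈ (0.037037)³ ≈ 5.0805263e-05.
By linearity: E[X] = C(108, 3)·p³ ≈ 204156 · 5.0805263e-05 ≈ 10.37220.
Here α = 1, so p = 4/n is exactly at the triangle threshold p ~ 1/n. Asymptotically E[X] → c³/6 = 4³/6 = 32/3 ≈ 10.66667, a bounded constant. In this regime the triangle count is asymptotically Poisson(c³/6).

E[X] ≈ 10.37220; in regime p = Θ(1/n^{1}) E[X] stays bounded (at the triangle threshold p ~ 1/n).


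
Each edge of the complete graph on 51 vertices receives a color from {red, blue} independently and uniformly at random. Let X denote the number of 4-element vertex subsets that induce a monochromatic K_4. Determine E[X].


Let X = Σ_S X_S over the C(51, 4) = 249900 subsets S of size 4, where X_S = 1 if the K_4 on S is monochromatic.
For a fixed S, the K_4 on S has C(4, 2) = 6 edges. P[all 6 edges red] = (1/2)^6, and likewise for blue, so P[monochromatic] = 2·(1/2)^6 = 2^{1 − 6} = 1/32.
By linearity of expectation: E[X] = C(51, 4) · 2^{1 − 6} = 249900 · 1/32 = 62475/8.
Numerically: E[X] ≈ 7809.375.

E[X] = C(51,4)·2^(1−C(4,2)) = 62475/8 ≈ 7809.375.


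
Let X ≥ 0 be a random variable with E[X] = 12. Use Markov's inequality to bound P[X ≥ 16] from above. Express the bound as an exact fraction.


μ = E[X] = 12, a = 16.
Markov: P[X ≥ 16] ≤ μ/a = (12)/16 = 3/4.
Numerically: ≈ 0.750.
(Since a = 16 > μ = 12.000, the bound 3/4 is < 1 and informative.)

P[X ≥ 16] ≤ 3/4 ≈ 0.750.


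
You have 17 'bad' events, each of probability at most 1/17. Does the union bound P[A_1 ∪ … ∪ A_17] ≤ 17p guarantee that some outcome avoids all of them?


Union bound: P[∪_{i=1}^{17} A_i] ≤ Σ_i P[A_i] ≤ 17·p = 17·(1/17) = 1.
Numerically: 1 ≈ 1.0000.
Is 1 < 1? NO.
Since the bound 1 is ≥ 1, the union bound is uninformative here; it does NOT by itself certify existence.

17·p = 1 ≈ 1.0000; existence NOT certified by the union bound.


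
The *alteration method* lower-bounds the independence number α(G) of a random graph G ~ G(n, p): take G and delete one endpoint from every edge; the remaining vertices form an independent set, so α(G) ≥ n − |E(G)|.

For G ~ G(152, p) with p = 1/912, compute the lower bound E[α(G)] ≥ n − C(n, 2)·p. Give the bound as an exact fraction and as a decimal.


E[|E(G)|] = C(152, 2)·p = 11476 · (1/912) = 151/12.
E[α(G)] ≥ n − E[|E(G)|] = 152 − 151/12 = 1673/12.
Numerically: ≈ 139.41667.
(This is only a lower bound; the true E[α(G)] may be larger.)

E[α(G)] ≥ 1673/12 ≈ 139.41667.


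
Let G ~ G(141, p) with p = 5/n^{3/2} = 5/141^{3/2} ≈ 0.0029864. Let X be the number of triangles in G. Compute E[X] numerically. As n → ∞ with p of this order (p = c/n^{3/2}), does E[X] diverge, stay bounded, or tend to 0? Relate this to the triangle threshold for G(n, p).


Number of potential triangles: C(141, 3) = 457310.
Each occurs with probability p³ ≈ (0.0029864)³ ≈ 2.6633240e-08.
By linearity: E[X] = C(141, 3)·p³ ≈ 457310 · 2.6633240e-08 ≈ 0.01218.
Since α = 3/2 > 1, p = c/n^{3/2} = o(1/n) is below the triangle threshold p ~ 1/n. Asymptotically E[X] ~ (c³/6)·n^{3(1−α)} = (5³/6)·n^{-1.5} → 0, so by Markov's inequality G has no triangles w.h.p.

E[X] ≈ 0.01218; in regime p = Θ(1/n^{3/2}) E[X] tends to 0 (below the triangle threshold p ~ 1/n).


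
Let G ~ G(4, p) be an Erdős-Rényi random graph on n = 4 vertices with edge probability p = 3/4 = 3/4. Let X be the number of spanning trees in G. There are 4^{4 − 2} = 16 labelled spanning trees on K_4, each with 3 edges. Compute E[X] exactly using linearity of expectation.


K_4 has 4^{4 − 2} = 16 labelled spanning trees.
For each such spanning tree H, let X_H = 1 if all 3 edges of H are present in G. Then P[X_H = 1] = p^{3} = (3/4)^{3} = 27/64.
By linearity: E[X] = Σ_H E[X_H] = 16 · p^{3} = 16 · 27/64 = 27/4.
Numerically: E[X] ≈ 6.75.

E[X] = 16 · (3/4)^{3} = 27/4 ≈ 6.75.


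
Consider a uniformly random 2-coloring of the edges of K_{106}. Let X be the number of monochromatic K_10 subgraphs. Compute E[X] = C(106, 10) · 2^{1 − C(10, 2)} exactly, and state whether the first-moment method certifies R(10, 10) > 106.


E[X] = C(106, 10) · 2^{1 − 45} = 31853506369685 · 2^{−44} = 31853506369685/17592186044416.
As a reduced fraction: E[X] = 31853506369685/17592186044416 ≈ 1.8107.
Is E[X] < 1? NO.
Since E[X] ≥ 1, the first-moment bound is inconclusive at n = 106; it does NOT by itself certify R(10, 10) > 106.

E[X] = 31853506369685/17592186044416 ≈ 1.8107; E[X] ≥ 1; first-moment method inconclusive here.


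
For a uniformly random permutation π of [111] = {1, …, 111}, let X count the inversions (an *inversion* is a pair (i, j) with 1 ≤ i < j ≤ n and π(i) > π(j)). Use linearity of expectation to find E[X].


Write X = Σ X_I over the C(111, 2) = 6105 pairs i < j, with X_I the indicator of one inversion.
There are 6105 indicators.
For each fixed pair i < j, the values π(i) and π(j) are two distinct elements of {1, …, 111} in uniformly random order; by symmetry P[π(i) > π(j)] = 1/2.
By linearity: E[X] = 6105 · (1/2) = C(111, 2) · (1/2) = 6105/2 = 6105/2 ≈ 3052.500.

E[X] = 6105/2 = 3052.500.
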